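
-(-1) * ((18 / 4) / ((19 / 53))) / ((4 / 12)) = 1431 / 38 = 37.66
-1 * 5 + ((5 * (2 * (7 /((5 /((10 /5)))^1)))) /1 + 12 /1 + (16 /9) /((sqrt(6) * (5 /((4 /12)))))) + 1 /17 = 8 * sqrt(6) /405 + 596 /17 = 35.11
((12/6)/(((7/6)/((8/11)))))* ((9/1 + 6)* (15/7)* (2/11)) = 43200/5929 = 7.29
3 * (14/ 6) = 7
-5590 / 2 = -2795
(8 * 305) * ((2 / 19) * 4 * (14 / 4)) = 68320 / 19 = 3595.79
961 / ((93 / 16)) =496 / 3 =165.33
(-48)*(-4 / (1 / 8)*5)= 7680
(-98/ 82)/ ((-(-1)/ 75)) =-3675/ 41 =-89.63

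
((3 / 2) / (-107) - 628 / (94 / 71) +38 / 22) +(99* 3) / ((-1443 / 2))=-25173648849 / 53216878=-473.04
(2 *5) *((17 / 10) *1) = 17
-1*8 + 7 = -1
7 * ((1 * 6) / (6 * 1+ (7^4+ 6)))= 42 / 2413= 0.02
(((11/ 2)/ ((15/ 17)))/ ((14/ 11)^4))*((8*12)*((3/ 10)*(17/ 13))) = 139631217/ 1560650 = 89.47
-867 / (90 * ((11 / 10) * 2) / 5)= -1445 / 66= -21.89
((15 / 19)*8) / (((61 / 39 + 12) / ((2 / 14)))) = 4680 / 70357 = 0.07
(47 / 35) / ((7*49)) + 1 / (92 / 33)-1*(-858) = 948027169 / 1104460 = 858.36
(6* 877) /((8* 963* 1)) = 877 /1284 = 0.68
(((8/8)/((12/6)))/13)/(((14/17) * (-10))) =-17/3640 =-0.00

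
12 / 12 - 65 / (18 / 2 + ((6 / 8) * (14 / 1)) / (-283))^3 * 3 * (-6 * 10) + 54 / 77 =20050587021403 / 1116973327701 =17.95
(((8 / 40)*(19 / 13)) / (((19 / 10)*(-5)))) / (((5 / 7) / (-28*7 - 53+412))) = -7.02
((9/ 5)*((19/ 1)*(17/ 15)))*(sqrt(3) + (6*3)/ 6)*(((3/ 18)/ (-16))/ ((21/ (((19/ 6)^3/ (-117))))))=2215457*sqrt(3)/ 424569600 + 2215457/ 141523200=0.02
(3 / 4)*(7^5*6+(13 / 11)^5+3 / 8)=389787279099 / 5153632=75633.51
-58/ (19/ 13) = -754/ 19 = -39.68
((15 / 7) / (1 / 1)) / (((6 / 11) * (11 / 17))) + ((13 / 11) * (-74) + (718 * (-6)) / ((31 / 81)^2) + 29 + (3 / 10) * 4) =-21801760731 / 739970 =-29463.03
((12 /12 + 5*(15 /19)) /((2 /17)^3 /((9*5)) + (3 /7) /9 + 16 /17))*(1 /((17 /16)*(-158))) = -68458320 /2296996811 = -0.03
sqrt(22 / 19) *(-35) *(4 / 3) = -140 *sqrt(418) / 57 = -50.22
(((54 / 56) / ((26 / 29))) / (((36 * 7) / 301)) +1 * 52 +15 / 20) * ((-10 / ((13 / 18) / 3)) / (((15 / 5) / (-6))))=21242115 / 4732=4489.04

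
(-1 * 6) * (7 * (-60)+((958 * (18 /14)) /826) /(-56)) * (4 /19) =204001893 /384503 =530.56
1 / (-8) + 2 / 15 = 1 / 120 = 0.01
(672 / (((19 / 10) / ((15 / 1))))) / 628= 25200 / 2983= 8.45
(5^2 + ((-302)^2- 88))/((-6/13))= -1184833/6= -197472.17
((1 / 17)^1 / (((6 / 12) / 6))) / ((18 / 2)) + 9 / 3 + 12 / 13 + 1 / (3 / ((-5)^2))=2726 / 221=12.33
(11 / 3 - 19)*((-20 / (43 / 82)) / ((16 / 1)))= 4715 / 129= 36.55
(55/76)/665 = 11/10108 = 0.00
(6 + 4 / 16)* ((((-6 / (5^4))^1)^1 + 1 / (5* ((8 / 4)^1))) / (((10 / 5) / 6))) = 339 / 200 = 1.70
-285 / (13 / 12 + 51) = -684 / 125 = -5.47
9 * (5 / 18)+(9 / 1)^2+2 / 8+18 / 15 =1699 / 20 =84.95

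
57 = 57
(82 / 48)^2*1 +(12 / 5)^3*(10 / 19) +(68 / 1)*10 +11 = 191846731 / 273600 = 701.19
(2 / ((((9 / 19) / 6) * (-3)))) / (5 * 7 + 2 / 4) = -0.24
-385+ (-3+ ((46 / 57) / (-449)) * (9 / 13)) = -43030502 / 110903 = -388.00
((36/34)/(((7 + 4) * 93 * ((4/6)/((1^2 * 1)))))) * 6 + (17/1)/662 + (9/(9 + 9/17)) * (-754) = -24594059453/34538526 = -712.08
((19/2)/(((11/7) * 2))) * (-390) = -25935/22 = -1178.86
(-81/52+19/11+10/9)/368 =6593/1894464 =0.00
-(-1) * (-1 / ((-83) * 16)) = 1 / 1328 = 0.00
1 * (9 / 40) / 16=0.01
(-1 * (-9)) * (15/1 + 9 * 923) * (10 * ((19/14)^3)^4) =414432152020543316445/14173478093824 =29239975.49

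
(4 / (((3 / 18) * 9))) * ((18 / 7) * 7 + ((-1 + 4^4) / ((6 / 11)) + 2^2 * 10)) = 4204 / 3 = 1401.33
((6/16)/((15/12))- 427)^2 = 18207289/100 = 182072.89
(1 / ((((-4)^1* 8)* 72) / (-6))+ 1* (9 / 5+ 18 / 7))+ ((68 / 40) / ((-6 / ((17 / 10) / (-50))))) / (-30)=110217533 / 25200000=4.37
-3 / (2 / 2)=-3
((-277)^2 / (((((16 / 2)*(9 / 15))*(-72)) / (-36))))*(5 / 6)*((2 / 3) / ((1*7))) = 1918225 / 3024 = 634.33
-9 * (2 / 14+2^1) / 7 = -135 / 49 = -2.76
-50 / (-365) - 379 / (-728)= 34947 / 53144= 0.66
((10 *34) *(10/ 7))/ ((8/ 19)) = 8075/ 7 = 1153.57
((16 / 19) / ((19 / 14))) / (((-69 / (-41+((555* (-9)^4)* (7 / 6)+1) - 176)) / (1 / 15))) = -105728784 / 41515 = -2546.76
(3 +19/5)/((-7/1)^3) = -34/1715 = -0.02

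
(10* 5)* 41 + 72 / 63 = 14358 / 7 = 2051.14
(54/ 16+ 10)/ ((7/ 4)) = 107/ 14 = 7.64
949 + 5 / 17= 16138 / 17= 949.29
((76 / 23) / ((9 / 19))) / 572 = 361 / 29601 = 0.01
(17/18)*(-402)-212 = -1775/3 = -591.67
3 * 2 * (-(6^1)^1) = -36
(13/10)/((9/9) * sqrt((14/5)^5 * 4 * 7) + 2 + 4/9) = -804375/1218272332 + 1805895 * sqrt(10)/304568083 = 0.02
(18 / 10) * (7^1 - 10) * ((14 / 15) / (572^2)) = -63 / 4089800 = -0.00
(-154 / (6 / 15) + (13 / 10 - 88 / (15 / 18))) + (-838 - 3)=-13303 / 10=-1330.30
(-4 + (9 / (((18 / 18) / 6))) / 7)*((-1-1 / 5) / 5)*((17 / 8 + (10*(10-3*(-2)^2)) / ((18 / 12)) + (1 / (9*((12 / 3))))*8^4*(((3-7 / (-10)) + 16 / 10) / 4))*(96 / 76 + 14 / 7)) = -20245511 / 49875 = -405.93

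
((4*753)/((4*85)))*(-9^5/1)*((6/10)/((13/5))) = -133391691/1105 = -120716.46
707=707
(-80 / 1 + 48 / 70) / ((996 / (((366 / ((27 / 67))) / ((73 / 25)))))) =-28363780 / 1145151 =-24.77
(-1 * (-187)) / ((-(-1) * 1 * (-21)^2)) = 187 / 441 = 0.42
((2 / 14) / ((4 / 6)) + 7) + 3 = 143 / 14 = 10.21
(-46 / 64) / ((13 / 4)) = -23 / 104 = -0.22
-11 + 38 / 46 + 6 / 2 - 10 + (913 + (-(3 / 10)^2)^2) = 206041863 / 230000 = 895.83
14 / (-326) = -7 / 163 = -0.04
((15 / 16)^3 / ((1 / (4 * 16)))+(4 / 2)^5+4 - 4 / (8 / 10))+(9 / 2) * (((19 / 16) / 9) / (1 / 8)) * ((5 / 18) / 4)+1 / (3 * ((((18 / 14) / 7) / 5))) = 160943 / 1728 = 93.14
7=7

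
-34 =-34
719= 719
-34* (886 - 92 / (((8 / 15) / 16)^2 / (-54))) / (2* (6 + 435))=-76025462 / 441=-172393.34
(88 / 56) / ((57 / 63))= 33 / 19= 1.74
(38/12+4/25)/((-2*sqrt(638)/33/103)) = -51397*sqrt(638)/5800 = -223.83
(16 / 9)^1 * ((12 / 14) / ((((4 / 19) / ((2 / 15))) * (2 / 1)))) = 152 / 315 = 0.48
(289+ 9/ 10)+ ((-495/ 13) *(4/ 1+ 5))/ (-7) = 308359/ 910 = 338.86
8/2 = 4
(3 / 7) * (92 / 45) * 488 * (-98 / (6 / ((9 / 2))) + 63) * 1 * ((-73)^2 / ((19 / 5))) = -119625392 / 19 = -6296073.26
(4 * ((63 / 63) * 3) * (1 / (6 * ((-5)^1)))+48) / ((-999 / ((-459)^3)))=852415326 / 185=4607650.41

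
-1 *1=-1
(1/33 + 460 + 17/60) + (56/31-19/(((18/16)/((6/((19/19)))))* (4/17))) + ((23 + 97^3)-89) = 18672582757/20460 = 912638.45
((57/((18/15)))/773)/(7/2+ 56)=95/91987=0.00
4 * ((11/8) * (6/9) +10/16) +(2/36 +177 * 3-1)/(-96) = 1115/1728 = 0.65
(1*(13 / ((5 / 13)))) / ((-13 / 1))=-13 / 5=-2.60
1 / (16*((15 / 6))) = 1 / 40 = 0.02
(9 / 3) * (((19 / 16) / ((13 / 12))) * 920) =39330 / 13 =3025.38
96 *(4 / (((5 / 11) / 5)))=4224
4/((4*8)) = 0.12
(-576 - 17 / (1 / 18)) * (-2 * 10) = 17640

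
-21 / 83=-0.25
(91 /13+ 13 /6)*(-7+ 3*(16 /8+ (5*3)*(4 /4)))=1210 /3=403.33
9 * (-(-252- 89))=3069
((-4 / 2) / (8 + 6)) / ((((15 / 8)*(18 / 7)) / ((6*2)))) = -16 / 45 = -0.36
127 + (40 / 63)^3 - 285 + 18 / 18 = -39193379 / 250047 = -156.74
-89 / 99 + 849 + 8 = 84754 / 99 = 856.10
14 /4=3.50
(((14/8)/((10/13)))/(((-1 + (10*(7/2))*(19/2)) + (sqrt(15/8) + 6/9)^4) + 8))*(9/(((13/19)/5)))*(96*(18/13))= 2419485715938816/42335694714157 -10744113881088*sqrt(30)/42335694714157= 55.76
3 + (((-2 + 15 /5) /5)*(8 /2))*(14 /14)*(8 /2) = 31 /5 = 6.20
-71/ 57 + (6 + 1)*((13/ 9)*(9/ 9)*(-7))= -12316/ 171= -72.02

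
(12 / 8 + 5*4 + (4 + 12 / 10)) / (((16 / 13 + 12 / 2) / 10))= 3471 / 94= 36.93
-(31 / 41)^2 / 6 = -0.10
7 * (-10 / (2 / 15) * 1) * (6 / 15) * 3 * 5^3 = -78750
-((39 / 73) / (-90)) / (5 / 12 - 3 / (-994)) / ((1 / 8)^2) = 827008 / 913595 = 0.91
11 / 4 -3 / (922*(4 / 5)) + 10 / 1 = 47007 / 3688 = 12.75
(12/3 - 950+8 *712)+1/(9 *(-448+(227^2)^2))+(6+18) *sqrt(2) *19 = 5394.88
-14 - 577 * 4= -2322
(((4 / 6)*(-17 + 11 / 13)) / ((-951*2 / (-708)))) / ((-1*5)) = 3304 / 4121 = 0.80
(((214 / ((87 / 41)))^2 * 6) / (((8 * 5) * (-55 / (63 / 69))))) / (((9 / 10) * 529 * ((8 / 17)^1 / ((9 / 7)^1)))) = -327178073 / 2251138340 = -0.15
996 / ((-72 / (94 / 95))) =-3901 / 285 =-13.69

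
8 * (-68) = -544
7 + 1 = 8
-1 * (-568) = 568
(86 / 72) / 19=43 / 684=0.06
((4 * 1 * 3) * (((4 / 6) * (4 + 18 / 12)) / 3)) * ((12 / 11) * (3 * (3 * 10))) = 1440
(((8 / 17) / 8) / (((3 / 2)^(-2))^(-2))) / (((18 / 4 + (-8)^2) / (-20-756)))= -0.13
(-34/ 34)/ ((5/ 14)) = -14/ 5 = -2.80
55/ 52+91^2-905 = 383607/ 52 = 7377.06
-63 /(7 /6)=-54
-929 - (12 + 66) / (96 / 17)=-15085 / 16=-942.81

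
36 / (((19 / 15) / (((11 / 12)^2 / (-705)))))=-121 / 3572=-0.03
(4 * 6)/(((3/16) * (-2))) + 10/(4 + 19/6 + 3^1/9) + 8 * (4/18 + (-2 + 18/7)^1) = -3548/63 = -56.32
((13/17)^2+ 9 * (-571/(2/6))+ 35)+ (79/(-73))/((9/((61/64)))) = -186914381683/12151872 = -15381.53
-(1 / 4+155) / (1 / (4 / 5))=-124.20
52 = 52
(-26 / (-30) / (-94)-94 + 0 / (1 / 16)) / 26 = -132553 / 36660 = -3.62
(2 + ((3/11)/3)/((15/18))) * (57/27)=2204/495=4.45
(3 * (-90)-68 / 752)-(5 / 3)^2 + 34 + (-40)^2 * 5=13131835 / 1692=7761.13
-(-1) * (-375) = -375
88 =88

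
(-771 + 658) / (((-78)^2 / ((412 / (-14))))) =0.55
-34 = -34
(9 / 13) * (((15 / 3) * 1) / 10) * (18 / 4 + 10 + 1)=279 / 52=5.37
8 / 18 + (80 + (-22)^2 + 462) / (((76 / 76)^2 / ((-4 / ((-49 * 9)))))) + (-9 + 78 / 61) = 54589 / 26901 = 2.03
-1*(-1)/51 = 1/51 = 0.02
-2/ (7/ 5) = -1.43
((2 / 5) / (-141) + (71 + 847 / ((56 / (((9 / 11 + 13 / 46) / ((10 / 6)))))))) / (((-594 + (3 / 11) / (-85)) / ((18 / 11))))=-0.22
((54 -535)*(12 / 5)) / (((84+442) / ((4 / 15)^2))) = -15392 / 98625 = -0.16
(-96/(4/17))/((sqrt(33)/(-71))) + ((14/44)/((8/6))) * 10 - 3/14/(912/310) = 54155/23408 + 9656 * sqrt(33)/11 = 5045.00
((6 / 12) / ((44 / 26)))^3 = 2197 / 85184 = 0.03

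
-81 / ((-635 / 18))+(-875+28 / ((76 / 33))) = -10382488 / 12065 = -860.55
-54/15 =-18/5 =-3.60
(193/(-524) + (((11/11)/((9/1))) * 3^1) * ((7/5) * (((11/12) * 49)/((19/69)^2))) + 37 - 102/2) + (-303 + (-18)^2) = 133868751/472910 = 283.07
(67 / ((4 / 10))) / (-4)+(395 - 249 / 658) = 928429 / 2632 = 352.75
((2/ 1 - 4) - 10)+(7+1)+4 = 0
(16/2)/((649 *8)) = 1/649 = 0.00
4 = 4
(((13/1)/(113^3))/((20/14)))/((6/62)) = 0.00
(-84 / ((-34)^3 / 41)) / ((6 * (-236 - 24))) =-287 / 5109520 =-0.00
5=5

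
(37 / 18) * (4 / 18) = 37 / 81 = 0.46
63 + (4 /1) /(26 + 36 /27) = 2589 /41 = 63.15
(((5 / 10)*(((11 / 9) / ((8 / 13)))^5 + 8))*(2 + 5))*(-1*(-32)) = 526935149993 / 120932352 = 4357.27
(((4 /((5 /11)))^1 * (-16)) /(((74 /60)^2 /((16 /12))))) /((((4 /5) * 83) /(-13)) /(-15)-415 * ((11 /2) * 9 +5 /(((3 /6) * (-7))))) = 2306304000 /372789620513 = 0.01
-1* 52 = -52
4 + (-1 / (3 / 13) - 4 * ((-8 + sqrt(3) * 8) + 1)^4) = -8840.21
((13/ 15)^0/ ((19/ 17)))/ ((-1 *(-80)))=17/ 1520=0.01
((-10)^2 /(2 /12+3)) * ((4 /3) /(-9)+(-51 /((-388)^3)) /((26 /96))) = -4.68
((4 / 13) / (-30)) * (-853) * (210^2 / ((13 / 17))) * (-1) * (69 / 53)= -5883345720 / 8957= -656843.33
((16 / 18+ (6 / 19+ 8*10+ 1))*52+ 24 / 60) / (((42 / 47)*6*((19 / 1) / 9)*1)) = 12270901 / 32490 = 377.68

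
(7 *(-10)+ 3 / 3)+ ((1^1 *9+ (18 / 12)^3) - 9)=-525 / 8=-65.62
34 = 34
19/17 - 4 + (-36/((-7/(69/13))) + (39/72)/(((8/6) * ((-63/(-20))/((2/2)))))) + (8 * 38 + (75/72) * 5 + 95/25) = 93994633/278460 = 337.55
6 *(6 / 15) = 2.40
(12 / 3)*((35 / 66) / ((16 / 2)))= 35 / 132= 0.27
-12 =-12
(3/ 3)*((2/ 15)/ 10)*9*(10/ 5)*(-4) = -24/ 25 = -0.96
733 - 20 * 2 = 693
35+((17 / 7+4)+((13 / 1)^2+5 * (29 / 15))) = 220.10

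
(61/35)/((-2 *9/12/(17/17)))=-122/105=-1.16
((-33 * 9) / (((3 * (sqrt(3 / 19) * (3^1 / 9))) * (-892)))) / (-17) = -99 * sqrt(57) / 15164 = -0.05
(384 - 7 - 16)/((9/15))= 1805/3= 601.67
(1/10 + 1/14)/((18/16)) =16/105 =0.15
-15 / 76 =-0.20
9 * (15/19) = 7.11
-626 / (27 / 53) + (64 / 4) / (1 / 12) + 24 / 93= -867598 / 837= -1036.56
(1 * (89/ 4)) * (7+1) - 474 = -296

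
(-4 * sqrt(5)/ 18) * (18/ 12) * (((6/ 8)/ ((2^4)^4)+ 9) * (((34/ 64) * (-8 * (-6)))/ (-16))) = 40108083 * sqrt(5)/ 8388608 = 10.69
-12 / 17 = -0.71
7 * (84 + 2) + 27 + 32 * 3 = 725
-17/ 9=-1.89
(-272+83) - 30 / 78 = -2462 / 13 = -189.38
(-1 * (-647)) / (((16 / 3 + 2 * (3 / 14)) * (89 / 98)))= 1331526 / 10769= 123.64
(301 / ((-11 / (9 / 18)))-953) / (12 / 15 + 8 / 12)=-319005 / 484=-659.10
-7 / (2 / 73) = -511 / 2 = -255.50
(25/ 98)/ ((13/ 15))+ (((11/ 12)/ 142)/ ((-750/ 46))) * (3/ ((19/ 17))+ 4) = 2255970053/ 7733817000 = 0.29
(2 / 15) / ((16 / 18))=3 / 20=0.15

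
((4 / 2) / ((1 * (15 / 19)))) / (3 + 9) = 19 / 90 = 0.21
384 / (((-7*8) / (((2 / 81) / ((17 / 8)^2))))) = -2048 / 54621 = -0.04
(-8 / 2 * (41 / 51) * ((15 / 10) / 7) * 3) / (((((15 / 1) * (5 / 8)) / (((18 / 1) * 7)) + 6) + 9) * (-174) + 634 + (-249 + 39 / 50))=16400 / 17748187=0.00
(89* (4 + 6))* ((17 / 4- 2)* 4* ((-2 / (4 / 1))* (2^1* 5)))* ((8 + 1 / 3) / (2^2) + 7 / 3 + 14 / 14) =-216937.50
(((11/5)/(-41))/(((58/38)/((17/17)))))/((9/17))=-3553/53505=-0.07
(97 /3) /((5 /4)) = 388 /15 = 25.87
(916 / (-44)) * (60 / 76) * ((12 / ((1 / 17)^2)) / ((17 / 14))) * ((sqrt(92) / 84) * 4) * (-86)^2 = -6910230720 * sqrt(23) / 209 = -158566039.81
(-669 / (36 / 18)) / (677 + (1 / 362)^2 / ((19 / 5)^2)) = -5274717566 / 10675586831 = -0.49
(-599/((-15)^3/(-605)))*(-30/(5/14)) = 2029412/225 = 9019.61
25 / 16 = 1.56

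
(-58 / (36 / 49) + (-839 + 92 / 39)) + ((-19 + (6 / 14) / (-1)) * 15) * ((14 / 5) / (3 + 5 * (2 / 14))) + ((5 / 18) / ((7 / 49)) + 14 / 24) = -4531 / 4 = -1132.75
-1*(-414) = 414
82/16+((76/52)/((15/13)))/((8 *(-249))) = 5.12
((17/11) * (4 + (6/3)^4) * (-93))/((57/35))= -368900/209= -1765.07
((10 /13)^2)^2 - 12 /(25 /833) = -285245756 /714025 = -399.49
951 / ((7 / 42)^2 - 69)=-13.79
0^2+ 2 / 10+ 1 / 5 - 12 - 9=-103 / 5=-20.60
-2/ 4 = -1/ 2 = -0.50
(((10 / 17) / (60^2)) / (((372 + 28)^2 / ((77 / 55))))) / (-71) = -0.00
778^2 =605284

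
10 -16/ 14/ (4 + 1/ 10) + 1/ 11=30977/ 3157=9.81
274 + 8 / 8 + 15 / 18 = 1655 / 6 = 275.83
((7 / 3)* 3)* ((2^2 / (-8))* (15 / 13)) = -105 / 26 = -4.04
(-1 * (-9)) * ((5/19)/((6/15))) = 225/38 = 5.92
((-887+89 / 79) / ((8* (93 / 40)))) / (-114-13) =116640 / 311023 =0.38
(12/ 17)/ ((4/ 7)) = 21/ 17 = 1.24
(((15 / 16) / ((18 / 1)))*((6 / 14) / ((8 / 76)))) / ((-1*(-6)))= 0.04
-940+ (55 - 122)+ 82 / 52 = -26141 / 26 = -1005.42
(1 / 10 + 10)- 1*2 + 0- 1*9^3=-7209 / 10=-720.90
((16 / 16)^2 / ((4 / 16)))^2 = 16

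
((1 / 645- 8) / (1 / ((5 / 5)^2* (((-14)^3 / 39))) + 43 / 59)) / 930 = -417610732 / 34698623175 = -0.01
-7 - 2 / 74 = -260 / 37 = -7.03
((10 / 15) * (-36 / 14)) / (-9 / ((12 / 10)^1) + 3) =8 / 21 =0.38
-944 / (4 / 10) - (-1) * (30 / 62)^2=-2267735 / 961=-2359.77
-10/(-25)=2/5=0.40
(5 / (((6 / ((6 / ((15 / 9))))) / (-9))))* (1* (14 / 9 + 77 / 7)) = -339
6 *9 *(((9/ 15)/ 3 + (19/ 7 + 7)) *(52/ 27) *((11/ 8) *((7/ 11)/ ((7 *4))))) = 4511/ 140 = 32.22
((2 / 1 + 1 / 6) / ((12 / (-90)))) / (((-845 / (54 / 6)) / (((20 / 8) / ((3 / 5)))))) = 75 / 104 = 0.72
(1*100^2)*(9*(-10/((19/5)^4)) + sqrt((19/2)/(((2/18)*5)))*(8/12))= 23251.83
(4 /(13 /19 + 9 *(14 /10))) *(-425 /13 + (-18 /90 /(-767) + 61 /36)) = -81311051 /8711586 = -9.33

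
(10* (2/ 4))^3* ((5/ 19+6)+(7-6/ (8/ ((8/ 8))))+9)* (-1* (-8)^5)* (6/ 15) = 669696000/ 19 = 35247157.89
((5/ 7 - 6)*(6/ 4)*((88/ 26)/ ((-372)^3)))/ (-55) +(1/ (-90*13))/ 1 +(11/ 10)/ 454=1389682169/ 886165469280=0.00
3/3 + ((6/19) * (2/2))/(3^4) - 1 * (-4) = 2567/513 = 5.00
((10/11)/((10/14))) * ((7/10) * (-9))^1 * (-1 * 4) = 1764/55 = 32.07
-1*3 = -3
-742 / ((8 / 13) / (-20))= 24115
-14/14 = -1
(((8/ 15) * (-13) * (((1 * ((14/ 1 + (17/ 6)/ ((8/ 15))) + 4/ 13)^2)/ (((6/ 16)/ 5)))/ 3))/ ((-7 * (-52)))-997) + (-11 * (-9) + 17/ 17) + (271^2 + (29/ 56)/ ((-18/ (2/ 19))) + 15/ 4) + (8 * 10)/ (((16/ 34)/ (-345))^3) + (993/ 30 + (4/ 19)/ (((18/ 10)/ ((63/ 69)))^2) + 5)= -1619201286506987596849/ 51366238560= -31522675825.59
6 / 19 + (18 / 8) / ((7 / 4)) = 213 / 133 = 1.60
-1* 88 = -88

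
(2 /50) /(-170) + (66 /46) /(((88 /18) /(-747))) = -42859171 /195500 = -219.23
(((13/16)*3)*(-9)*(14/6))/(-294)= 39/224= 0.17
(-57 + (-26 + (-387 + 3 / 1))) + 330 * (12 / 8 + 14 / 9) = 1624 / 3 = 541.33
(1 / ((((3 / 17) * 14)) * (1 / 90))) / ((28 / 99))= 25245 / 196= 128.80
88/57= 1.54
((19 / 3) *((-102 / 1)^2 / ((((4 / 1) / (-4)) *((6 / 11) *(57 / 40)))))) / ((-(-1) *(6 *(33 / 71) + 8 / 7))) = -63198520 / 2931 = -21562.10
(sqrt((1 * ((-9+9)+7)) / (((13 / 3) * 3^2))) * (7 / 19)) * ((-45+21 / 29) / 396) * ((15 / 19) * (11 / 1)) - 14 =-14 - 3745 * sqrt(273) / 408291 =-14.15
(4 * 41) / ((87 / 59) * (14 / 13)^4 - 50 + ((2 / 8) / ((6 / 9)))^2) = -17686799104 / 5163250621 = -3.43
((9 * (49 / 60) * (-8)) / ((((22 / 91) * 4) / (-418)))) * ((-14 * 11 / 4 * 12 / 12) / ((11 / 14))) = -12453987 / 10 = -1245398.70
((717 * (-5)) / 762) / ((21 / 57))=-12.77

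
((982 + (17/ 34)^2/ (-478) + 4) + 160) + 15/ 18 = 6578233/ 5736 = 1146.83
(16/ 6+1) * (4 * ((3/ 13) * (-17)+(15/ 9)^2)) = -5896/ 351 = -16.80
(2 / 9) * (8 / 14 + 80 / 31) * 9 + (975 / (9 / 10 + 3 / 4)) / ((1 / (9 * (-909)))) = -4834220.97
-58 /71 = -0.82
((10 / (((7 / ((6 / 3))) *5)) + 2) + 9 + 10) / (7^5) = 151 / 117649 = 0.00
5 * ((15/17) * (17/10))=15/2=7.50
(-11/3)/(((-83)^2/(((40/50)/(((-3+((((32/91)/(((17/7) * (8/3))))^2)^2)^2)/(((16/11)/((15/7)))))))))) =2549272161796884142528/26460506132743441793679675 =0.00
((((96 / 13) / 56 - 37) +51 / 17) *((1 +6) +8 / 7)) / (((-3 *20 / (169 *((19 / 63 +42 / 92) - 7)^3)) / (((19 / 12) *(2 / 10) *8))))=-1861097103441461639 / 3888880972200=-478568.80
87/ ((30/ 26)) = 377/ 5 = 75.40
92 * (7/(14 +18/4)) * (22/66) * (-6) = -2576/37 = -69.62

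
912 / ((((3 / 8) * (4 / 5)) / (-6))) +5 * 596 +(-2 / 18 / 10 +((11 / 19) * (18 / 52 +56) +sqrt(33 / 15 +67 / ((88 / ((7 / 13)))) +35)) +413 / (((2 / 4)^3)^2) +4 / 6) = sqrt(307634470) / 2860 +124546654 / 11115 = 11211.41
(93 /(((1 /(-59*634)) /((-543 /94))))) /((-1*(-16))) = 944482797 /752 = 1255961.17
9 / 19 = 0.47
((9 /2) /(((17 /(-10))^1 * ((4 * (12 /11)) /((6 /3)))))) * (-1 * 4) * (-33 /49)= -5445 /1666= -3.27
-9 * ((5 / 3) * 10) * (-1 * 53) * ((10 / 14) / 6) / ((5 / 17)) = 22525 / 7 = 3217.86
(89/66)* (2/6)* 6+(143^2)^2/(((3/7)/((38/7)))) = 5296713615.36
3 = 3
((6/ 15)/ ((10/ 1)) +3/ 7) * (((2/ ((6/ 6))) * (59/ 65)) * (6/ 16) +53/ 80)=57277/ 91000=0.63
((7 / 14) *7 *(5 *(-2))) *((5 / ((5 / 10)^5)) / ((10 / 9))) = -5040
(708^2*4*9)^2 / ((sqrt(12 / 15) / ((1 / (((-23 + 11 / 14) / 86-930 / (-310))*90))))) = 10890856066535424*sqrt(5) / 16505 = 1475473765400.74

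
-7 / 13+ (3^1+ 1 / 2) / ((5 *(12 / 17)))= 707 / 1560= 0.45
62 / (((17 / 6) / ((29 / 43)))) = 10788 / 731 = 14.76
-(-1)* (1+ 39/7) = 6.57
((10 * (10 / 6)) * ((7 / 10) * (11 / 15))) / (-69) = -77 / 621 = -0.12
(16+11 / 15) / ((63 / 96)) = 8032 / 315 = 25.50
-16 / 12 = -1.33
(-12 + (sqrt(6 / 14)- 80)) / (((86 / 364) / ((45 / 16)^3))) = -190724625 / 22016 + 1184625 * sqrt(21) / 88064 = -8601.36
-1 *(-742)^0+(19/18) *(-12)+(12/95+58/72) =-43553/3420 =-12.73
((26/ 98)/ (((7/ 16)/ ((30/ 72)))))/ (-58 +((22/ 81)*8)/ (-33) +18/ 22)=-0.00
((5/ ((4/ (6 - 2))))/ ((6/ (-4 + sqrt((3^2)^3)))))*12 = 230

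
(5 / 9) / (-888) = -5 / 7992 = -0.00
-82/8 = -41/4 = -10.25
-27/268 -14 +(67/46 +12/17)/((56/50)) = -17853821/1467032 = -12.17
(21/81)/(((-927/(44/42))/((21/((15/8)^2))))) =-9856/5631525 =-0.00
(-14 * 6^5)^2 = 11851370496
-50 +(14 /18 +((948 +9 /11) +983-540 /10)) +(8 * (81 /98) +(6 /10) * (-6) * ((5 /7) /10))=44506738 /24255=1834.95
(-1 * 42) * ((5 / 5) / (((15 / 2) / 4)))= -112 / 5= -22.40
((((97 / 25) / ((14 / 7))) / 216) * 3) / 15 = 97 / 54000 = 0.00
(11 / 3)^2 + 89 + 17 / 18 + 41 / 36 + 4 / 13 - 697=-277133 / 468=-592.16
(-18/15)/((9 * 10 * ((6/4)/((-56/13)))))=112/2925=0.04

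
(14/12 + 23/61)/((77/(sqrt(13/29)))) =565 * sqrt(377)/817278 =0.01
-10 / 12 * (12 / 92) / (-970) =1 / 8924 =0.00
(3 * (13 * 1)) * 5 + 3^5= 438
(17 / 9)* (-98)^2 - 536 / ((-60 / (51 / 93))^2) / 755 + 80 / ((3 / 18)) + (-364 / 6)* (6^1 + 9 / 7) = 5935402658137 / 326499750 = 18178.89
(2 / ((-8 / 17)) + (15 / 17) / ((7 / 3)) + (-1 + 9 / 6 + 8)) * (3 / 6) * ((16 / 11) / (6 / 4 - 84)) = -8812 / 215985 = -0.04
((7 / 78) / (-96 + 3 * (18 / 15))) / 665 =-1 / 684684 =-0.00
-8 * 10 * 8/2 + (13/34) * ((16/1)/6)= -16268/51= -318.98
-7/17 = -0.41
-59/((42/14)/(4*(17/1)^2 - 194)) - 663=-19582.33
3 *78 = 234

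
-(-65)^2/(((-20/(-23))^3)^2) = -9772.68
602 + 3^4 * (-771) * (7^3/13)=-1647143.62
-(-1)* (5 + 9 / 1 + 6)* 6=120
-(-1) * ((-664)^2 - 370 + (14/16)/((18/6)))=10572631/24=440526.29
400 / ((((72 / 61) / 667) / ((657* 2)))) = 297015100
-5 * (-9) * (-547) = -24615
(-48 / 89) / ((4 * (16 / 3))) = -0.03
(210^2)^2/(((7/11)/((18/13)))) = 55010340000/13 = 4231564615.38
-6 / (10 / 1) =-3 / 5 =-0.60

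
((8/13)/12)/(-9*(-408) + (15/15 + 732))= 2/171795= 0.00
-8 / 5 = -1.60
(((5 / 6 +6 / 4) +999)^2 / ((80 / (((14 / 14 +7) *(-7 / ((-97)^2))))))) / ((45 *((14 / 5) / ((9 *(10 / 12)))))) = -1128002 / 254043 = -4.44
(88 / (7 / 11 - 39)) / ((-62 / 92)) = 22264 / 6541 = 3.40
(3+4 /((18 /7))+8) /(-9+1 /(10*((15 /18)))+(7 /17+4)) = -48025 /17091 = -2.81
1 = 1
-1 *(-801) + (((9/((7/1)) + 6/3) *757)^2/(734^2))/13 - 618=183.88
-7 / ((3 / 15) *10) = -7 / 2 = -3.50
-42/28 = -3/2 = -1.50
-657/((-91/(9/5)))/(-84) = -1971/12740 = -0.15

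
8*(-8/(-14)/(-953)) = -0.00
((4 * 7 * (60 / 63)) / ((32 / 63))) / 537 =0.10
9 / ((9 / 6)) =6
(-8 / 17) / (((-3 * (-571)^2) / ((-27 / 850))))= -36 / 2355646225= -0.00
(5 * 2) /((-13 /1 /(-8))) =80 /13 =6.15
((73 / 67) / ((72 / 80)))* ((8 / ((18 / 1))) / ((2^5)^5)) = 0.00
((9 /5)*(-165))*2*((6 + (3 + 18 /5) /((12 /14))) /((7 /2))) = -81378 /35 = -2325.09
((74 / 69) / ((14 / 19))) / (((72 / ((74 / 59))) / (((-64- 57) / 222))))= -85063 / 6155352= -0.01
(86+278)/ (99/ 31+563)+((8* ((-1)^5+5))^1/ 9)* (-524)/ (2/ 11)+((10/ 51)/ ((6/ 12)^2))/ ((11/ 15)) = -75662310401/ 7385004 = -10245.40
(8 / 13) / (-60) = -2 / 195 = -0.01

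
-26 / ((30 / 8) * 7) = -104 / 105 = -0.99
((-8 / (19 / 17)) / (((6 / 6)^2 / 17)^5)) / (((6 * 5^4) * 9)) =-96550276 / 320625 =-301.13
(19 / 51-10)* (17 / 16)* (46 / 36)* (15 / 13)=-56465 / 3744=-15.08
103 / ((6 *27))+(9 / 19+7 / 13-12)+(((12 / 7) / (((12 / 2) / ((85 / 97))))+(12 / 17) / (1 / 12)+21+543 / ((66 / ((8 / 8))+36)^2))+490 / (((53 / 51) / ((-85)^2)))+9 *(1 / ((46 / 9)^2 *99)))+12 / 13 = 4124816642338918116203 / 1210803913438119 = 3406676.01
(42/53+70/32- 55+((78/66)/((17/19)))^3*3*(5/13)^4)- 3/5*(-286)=43156031206141/360440869360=119.73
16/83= 0.19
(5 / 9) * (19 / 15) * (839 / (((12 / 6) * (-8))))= -15941 / 432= -36.90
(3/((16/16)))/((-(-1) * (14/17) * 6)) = 17/28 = 0.61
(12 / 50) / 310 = 3 / 3875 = 0.00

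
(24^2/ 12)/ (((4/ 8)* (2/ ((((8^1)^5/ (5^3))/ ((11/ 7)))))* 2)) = 5505024/ 1375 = 4003.65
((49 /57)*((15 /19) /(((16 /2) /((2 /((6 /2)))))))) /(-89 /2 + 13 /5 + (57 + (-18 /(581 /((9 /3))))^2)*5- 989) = -413512225 /5453385200034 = -0.00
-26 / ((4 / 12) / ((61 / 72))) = -793 / 12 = -66.08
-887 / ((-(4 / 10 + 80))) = 4435 / 402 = 11.03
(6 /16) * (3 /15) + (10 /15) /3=107 /360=0.30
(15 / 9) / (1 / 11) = 18.33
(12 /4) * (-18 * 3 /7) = -162 /7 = -23.14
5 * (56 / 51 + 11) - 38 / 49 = 149227 / 2499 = 59.71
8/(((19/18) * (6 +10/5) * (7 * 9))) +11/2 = 1467/266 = 5.52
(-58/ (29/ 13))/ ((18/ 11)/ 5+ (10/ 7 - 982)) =5005/ 188697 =0.03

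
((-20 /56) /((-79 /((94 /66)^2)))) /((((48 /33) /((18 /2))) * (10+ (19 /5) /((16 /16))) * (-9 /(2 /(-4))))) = 55225 /241762752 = 0.00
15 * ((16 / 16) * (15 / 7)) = 225 / 7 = 32.14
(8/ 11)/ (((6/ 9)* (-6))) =-2/ 11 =-0.18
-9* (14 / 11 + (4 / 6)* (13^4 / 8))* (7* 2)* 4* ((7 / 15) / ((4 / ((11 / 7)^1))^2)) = -3457729 / 40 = -86443.22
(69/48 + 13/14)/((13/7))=1.27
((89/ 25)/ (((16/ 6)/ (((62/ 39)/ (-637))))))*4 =-2759/ 207025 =-0.01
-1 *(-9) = 9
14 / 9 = 1.56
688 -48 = 640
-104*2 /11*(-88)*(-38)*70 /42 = -316160 /3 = -105386.67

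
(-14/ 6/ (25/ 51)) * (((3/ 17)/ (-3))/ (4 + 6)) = 7/ 250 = 0.03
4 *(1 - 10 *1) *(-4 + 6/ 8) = 117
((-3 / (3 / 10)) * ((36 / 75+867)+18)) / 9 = -983.87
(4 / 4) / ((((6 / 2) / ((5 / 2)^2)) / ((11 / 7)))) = 275 / 84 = 3.27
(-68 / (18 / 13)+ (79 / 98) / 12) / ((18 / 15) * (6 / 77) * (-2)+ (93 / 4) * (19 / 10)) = -9516485 / 8535429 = -1.11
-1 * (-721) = 721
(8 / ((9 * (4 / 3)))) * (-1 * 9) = -6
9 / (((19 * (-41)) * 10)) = -9 / 7790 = -0.00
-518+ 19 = -499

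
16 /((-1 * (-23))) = 16 /23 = 0.70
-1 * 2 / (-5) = 2 / 5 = 0.40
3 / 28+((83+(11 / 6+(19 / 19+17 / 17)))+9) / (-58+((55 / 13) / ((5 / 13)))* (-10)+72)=-3593 / 4032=-0.89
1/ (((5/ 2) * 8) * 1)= 1/ 20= 0.05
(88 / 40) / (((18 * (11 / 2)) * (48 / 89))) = 89 / 2160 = 0.04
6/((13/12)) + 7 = 163/13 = 12.54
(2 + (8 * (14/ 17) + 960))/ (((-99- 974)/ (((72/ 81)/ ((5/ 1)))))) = -131728/ 820845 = -0.16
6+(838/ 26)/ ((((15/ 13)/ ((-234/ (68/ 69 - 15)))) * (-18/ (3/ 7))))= -172773/ 33845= -5.10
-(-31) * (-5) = -155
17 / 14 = 1.21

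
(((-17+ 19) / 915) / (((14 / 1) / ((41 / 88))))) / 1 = 41 / 563640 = 0.00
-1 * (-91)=91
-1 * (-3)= 3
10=10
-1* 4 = -4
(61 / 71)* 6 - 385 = -26969 / 71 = -379.85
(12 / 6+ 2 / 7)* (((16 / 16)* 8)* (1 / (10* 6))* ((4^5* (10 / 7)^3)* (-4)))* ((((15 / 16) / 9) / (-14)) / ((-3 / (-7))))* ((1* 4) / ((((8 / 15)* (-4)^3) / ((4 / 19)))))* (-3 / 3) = 640000 / 410571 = 1.56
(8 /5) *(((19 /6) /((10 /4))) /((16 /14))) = 1.77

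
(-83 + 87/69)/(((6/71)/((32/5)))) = -427136/69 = -6190.38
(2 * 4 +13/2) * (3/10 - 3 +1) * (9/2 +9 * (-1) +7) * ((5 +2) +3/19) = -8381/19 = -441.11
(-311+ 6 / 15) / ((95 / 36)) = -55908 / 475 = -117.70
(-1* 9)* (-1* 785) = 7065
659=659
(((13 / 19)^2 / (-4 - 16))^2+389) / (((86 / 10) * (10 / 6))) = 60833928483 / 2241521200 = 27.14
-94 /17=-5.53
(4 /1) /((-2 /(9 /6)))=-3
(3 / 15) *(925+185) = 222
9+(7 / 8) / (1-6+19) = 145 / 16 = 9.06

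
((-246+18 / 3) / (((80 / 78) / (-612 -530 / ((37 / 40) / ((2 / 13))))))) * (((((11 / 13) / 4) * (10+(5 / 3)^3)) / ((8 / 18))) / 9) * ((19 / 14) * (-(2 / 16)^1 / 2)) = -6950553115 / 646464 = -10751.65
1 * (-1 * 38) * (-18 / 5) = 136.80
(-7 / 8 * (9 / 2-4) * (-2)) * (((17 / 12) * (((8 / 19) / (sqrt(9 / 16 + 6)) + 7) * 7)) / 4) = 119 * sqrt(105) / 3420 + 5831 / 384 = 15.54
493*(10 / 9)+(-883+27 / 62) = -186811 / 558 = -334.79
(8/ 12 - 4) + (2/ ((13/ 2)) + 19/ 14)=-911/ 546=-1.67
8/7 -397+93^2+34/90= 2599859/315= 8253.52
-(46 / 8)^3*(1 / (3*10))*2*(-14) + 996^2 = 476252849 / 480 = 992193.44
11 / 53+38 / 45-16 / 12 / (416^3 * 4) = 180626160869 / 171699240960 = 1.05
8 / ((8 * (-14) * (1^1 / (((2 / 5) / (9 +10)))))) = -0.00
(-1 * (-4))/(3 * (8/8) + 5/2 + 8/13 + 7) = 104/341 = 0.30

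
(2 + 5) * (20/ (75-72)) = 140/ 3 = 46.67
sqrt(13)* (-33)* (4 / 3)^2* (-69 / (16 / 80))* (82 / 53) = 1659680* sqrt(13) / 53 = 112906.82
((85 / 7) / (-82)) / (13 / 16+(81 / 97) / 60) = -329800 / 1840531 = -0.18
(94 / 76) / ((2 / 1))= 47 / 76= 0.62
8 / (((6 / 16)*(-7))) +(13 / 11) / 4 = -2543 / 924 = -2.75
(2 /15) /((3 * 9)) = 2 /405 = 0.00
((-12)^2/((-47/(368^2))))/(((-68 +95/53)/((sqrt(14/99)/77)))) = 344518656 * sqrt(154)/139689781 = 30.61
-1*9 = -9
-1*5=-5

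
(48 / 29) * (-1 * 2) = -96 / 29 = -3.31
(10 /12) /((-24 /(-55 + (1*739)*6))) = -21895 /144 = -152.05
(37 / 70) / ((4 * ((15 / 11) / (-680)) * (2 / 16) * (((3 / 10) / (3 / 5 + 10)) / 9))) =-5867312 / 35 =-167637.49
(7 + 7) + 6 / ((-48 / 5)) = 13.38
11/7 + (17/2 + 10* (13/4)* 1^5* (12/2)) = 2871/14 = 205.07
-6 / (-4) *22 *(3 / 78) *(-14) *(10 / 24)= -385 / 52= -7.40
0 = 0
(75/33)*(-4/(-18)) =50/99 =0.51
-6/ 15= -2/ 5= -0.40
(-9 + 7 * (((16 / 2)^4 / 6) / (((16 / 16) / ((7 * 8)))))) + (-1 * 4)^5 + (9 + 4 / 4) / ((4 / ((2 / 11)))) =8796902 / 33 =266572.79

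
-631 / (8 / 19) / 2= -11989 / 16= -749.31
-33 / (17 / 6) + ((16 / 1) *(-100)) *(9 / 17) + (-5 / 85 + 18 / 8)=-58243 / 68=-856.51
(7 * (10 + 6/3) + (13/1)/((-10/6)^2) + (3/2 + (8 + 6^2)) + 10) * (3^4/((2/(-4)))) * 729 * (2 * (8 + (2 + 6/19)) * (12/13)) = -2002418669664/6175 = -324278327.07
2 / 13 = 0.15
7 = 7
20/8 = 5/2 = 2.50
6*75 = 450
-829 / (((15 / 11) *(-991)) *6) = 9119 / 89190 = 0.10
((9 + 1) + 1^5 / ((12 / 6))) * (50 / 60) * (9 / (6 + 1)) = 45 / 4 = 11.25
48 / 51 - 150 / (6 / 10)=-4234 / 17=-249.06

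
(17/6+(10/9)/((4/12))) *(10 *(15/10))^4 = 624375/2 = 312187.50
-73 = -73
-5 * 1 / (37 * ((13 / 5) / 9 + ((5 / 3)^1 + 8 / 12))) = -225 / 4366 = -0.05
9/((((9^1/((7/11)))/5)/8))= 280/11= 25.45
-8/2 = -4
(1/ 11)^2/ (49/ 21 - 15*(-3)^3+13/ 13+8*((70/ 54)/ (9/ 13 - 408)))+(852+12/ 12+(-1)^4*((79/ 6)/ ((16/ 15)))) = 39117536635393/ 45204620384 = 865.34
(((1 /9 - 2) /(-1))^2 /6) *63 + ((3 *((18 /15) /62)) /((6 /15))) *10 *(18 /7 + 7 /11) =5429111 /128898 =42.12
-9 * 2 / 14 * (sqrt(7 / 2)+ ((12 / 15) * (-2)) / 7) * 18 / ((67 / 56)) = 10368 / 2345- 648 * sqrt(14) / 67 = -31.77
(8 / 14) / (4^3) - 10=-1119 / 112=-9.99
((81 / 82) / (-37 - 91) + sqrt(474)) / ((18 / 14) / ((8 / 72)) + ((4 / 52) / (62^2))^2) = 1.88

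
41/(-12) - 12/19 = -923/228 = -4.05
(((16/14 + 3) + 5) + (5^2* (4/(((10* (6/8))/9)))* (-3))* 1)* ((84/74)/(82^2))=-3684/62197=-0.06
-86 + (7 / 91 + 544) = 5955 / 13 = 458.08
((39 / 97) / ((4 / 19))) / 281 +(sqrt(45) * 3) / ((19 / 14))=741 / 109028 +126 * sqrt(5) / 19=14.84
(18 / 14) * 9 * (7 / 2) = 81 / 2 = 40.50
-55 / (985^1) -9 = -1784 / 197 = -9.06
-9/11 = -0.82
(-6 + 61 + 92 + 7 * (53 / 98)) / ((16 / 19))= 40109 / 224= 179.06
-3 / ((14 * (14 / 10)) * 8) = -15 / 784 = -0.02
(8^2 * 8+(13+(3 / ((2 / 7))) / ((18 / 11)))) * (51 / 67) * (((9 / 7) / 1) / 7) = 139383 / 1876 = 74.30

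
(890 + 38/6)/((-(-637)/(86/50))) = 2.42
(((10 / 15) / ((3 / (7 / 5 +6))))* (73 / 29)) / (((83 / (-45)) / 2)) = -10804 / 2407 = -4.49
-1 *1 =-1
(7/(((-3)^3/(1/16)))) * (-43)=301/432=0.70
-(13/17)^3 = -2197/4913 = -0.45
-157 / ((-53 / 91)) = 14287 / 53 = 269.57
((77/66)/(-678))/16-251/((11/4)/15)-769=-1530804749/715968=-2138.09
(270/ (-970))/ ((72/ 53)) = -159/ 776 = -0.20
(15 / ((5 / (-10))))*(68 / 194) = -10.52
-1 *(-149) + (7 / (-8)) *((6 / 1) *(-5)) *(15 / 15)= 701 / 4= 175.25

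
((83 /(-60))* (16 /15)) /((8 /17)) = -1411 /450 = -3.14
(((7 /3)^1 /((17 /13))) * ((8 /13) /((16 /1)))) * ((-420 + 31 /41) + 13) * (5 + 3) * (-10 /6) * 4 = 3109120 /2091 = 1486.91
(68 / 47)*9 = 612 / 47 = 13.02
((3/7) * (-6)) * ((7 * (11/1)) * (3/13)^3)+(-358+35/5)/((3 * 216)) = -156865/52728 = -2.97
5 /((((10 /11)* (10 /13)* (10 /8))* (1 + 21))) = 13 /50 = 0.26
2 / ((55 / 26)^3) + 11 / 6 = 2041037 / 998250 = 2.04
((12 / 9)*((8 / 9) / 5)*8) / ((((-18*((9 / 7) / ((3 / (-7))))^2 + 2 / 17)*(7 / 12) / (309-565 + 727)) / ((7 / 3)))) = -42704 / 1935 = -22.07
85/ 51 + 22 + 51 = 224/ 3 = 74.67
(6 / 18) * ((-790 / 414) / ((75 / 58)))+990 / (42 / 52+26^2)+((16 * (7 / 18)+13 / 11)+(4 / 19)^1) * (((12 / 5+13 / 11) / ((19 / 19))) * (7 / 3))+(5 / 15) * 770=24214186271237 / 75368602089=321.28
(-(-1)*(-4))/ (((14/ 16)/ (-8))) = 256/ 7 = 36.57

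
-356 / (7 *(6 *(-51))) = 178 / 1071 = 0.17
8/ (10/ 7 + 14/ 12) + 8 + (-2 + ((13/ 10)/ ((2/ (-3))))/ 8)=154149/ 17440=8.84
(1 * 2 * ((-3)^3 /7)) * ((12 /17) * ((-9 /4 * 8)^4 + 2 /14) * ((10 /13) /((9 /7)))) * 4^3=-33861104640 /1547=-21888238.29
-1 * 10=-10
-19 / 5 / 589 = -1 / 155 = -0.01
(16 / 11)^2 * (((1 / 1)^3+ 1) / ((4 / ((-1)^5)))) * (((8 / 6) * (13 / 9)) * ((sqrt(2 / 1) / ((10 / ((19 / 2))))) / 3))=-31616 * sqrt(2) / 49005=-0.91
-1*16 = -16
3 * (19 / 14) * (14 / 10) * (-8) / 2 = -114 / 5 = -22.80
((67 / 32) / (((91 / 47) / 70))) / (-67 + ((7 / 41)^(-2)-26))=-771505 / 598208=-1.29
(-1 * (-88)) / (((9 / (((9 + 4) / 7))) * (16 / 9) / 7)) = 143 / 2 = 71.50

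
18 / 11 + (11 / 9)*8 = 1130 / 99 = 11.41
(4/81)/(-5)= -4/405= -0.01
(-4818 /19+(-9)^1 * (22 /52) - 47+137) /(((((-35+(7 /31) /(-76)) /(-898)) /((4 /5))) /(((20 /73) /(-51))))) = 24553561408 /1330440111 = 18.46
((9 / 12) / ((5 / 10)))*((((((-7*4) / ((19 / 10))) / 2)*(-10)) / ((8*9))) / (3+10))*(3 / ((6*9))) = 175 / 26676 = 0.01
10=10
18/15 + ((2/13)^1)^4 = 171446/142805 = 1.20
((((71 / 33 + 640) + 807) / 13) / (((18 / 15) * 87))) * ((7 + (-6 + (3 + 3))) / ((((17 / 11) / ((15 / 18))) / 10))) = 20922125 / 519129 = 40.30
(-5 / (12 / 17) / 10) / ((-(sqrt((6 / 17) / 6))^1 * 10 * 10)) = 0.03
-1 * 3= -3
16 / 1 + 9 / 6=35 / 2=17.50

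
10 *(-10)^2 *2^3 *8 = 64000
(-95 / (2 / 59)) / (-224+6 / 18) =16815 / 1342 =12.53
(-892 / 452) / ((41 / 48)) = -10704 / 4633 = -2.31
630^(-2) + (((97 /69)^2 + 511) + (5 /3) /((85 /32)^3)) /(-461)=-529242979163027 /475537160769300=-1.11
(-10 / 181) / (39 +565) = -5 / 54662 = -0.00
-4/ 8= -1/ 2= -0.50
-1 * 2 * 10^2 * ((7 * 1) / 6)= -700 / 3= -233.33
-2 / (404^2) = -1 / 81608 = -0.00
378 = 378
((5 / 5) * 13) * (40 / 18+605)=71045 / 9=7893.89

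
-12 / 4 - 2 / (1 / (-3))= 3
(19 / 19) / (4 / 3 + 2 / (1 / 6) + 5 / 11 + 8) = 33 / 719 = 0.05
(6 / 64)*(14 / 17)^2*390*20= 143325 / 289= 495.93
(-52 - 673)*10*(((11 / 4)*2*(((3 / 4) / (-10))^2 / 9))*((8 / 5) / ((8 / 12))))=-59.81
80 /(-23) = -80 /23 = -3.48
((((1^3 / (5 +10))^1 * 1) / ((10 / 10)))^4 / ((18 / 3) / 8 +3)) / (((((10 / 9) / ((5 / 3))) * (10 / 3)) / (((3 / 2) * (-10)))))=-1 / 28125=-0.00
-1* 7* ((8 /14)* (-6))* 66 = 1584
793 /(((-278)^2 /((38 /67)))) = 15067 /2589014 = 0.01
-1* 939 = -939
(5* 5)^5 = 9765625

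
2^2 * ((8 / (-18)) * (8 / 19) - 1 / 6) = -242 / 171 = -1.42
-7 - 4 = -11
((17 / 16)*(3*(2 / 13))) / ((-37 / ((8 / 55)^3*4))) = -13056 / 80026375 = -0.00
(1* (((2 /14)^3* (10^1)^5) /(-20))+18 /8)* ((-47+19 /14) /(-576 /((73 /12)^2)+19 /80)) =-575926719030 /15688779869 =-36.71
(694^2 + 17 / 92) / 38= 44310529 / 3496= 12674.64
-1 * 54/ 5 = -54/ 5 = -10.80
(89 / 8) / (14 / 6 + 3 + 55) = 267 / 1448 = 0.18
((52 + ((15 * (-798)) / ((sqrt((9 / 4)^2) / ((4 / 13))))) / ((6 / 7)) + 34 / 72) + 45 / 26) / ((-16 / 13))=868393 / 576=1507.63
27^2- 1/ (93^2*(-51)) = 729.00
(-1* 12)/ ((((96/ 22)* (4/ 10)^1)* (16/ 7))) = -385/ 128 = -3.01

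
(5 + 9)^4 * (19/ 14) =52136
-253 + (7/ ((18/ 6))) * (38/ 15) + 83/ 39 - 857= -644647/ 585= -1101.96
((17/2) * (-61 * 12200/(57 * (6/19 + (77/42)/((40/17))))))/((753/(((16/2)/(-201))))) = 4048448000/755705529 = 5.36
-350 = -350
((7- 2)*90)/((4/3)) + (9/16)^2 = 86481/256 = 337.82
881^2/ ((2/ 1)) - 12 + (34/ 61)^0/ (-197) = 152898987/ 394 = 388068.49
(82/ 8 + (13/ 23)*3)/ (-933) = -0.01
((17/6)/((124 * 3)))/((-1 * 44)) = -0.00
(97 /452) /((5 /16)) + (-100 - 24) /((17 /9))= -623944 /9605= -64.96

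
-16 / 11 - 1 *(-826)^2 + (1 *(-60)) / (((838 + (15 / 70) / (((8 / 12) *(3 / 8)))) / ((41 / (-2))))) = -22034785317 / 32296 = -682275.99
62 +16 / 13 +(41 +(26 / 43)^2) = 2514183 / 24037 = 104.60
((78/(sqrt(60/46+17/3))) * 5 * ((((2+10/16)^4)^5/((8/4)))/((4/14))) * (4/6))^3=828236298582774474692021297871785683493264777490424372049539434837258422517839192608875 * sqrt(33189)/2097986395445401847092577080168773272374053858269351378944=71919833952776321249386240000000.00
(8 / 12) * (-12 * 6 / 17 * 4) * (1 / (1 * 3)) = -64 / 17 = -3.76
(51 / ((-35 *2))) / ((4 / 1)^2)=-51 / 1120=-0.05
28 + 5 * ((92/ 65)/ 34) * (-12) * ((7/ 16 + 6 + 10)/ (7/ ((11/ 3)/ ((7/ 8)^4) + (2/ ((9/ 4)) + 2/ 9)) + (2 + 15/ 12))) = 5385885238/ 295517443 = 18.23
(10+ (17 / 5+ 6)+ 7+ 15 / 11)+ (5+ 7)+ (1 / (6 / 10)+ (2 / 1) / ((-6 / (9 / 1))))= 6341 / 165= 38.43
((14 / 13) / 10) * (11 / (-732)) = -77 / 47580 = -0.00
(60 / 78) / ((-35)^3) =-2 / 111475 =-0.00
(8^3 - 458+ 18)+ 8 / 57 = 4112 / 57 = 72.14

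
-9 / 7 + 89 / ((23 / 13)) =49.02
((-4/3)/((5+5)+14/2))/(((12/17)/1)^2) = -17/108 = -0.16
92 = 92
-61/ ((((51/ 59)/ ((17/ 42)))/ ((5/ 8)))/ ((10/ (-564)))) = 89975/ 284256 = 0.32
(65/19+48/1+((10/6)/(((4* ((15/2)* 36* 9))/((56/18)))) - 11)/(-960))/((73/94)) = 115715208887/1747220544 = 66.23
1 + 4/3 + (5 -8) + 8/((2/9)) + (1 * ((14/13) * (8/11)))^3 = 314180726/8772621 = 35.81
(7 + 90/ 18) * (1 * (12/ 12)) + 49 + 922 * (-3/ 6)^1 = -400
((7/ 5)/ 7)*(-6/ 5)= -6/ 25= -0.24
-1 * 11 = -11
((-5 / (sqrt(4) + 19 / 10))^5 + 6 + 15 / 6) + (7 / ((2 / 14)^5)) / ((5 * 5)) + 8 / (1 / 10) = 21613190656877 / 4511209950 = 4791.00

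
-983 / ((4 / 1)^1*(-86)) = 983 / 344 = 2.86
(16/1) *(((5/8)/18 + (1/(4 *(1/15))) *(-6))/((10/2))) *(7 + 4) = -7117/9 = -790.78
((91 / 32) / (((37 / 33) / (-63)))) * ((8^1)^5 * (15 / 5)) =-581188608 / 37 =-15707800.22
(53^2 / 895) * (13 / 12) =36517 / 10740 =3.40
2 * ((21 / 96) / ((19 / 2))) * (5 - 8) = -21 / 152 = -0.14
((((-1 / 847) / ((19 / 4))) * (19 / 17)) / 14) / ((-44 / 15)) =15 / 2217446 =0.00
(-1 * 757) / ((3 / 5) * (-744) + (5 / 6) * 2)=11355 / 6671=1.70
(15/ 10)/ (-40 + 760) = 1/ 480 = 0.00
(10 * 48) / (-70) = -48 / 7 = -6.86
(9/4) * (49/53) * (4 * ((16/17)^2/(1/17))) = 112896/901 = 125.30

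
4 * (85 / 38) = 170 / 19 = 8.95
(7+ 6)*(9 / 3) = 39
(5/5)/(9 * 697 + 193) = 1/6466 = 0.00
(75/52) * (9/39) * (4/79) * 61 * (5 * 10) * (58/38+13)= 746.66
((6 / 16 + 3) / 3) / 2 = 9 / 16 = 0.56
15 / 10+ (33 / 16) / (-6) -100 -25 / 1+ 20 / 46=-90829 / 736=-123.41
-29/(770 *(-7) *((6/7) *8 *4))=29/147840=0.00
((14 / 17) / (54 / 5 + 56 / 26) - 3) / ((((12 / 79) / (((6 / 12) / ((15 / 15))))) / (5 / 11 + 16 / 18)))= -27601889 / 2125629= -12.99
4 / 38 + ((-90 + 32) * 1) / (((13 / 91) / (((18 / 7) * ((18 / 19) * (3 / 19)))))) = -156.06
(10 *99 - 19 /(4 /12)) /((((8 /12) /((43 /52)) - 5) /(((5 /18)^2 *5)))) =-1671625 /19476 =-85.83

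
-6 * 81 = -486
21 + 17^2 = 310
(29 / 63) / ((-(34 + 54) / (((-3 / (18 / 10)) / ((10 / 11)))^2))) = -319 / 18144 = -0.02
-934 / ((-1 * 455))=934 / 455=2.05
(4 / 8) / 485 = 1 / 970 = 0.00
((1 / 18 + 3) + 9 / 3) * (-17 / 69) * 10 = -9265 / 621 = -14.92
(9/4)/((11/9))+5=301/44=6.84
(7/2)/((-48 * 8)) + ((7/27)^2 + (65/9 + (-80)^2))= 1195752283/186624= 6407.28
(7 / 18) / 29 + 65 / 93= 11527 / 16182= 0.71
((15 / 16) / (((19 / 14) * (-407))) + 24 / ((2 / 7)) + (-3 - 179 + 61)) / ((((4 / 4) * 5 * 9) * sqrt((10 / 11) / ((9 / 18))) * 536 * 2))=-2289073 * sqrt(55) / 29843193600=-0.00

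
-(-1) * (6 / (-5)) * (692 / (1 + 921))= -2076 / 2305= -0.90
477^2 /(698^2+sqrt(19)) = 36951012972 /79122579199-75843 * sqrt(19) /79122579199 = 0.47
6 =6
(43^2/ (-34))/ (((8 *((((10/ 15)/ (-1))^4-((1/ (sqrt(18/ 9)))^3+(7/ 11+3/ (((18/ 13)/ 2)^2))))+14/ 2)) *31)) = 443166471/ 226602622+1467885969 *sqrt(2)/ 906410488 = 4.25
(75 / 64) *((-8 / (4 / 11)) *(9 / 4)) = -7425 / 128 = -58.01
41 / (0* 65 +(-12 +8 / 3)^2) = 369 / 784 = 0.47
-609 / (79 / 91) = -55419 / 79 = -701.51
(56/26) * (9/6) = 42/13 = 3.23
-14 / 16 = -7 / 8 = -0.88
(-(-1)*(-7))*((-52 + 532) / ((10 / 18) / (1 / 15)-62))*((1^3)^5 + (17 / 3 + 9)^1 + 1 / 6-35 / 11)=200400 / 253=792.09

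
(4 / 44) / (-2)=-1 / 22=-0.05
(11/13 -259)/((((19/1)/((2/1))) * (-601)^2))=-0.00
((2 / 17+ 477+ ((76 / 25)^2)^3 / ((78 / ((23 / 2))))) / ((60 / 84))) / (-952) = -96065177783929 / 110068359375000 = -0.87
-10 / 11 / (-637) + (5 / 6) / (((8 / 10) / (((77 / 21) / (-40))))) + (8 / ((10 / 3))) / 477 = -95219249 / 1069548480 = -0.09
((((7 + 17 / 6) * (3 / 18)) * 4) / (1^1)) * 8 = 472 / 9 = 52.44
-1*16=-16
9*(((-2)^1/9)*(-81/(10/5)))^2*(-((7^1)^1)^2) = -35721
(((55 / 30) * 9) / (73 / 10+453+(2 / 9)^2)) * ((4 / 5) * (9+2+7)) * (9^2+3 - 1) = 15973848 / 372883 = 42.84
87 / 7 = 12.43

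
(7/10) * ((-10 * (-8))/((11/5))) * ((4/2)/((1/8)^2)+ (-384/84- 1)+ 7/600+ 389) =2148049/165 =13018.48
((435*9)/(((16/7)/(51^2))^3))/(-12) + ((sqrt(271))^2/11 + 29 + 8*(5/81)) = -7017838865573551645/14598144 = -480735007516.95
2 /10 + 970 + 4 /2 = 4861 /5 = 972.20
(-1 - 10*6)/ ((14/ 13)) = -793/ 14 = -56.64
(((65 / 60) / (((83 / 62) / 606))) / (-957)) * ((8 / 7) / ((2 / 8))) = -1302496 / 556017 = -2.34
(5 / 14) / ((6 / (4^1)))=5 / 21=0.24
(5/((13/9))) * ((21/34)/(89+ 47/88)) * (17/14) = 2970/102427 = 0.03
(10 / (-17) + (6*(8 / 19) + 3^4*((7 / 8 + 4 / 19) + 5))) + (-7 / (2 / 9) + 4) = 1207673 / 2584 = 467.37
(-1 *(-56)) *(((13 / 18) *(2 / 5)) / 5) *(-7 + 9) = 1456 / 225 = 6.47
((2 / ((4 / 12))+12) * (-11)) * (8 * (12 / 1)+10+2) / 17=-21384 / 17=-1257.88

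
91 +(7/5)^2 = 2324/25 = 92.96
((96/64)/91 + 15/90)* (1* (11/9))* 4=2200/2457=0.90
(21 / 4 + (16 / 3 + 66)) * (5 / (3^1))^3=114875 / 324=354.55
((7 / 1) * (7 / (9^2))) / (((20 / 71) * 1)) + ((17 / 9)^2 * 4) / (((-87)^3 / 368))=2282423777 / 1066774860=2.14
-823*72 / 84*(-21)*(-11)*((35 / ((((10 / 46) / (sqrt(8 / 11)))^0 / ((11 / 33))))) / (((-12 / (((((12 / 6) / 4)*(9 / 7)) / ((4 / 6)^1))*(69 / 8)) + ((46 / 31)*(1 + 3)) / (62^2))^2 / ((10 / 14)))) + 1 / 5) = -48794032963317697407 / 71097796178890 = -686294.59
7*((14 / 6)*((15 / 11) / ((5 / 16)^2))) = 12544 / 55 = 228.07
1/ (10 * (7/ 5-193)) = -1/ 1916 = -0.00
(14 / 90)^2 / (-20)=-49 / 40500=-0.00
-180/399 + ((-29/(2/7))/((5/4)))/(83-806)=-162902/480795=-0.34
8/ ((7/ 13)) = 104/ 7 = 14.86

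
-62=-62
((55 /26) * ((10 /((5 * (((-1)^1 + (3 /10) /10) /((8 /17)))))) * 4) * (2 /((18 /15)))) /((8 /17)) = -110000 /3783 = -29.08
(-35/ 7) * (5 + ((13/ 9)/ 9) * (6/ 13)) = -685/ 27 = -25.37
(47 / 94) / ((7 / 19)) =19 / 14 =1.36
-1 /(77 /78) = -78 /77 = -1.01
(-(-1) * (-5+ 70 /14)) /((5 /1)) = 0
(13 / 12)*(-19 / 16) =-247 / 192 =-1.29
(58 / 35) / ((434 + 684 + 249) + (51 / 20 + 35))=232 / 196637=0.00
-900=-900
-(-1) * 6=6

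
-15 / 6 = -5 / 2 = -2.50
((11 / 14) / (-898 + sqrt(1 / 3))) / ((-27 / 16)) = 88*sqrt(3) / 457230879 + 79024 / 152410293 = 0.00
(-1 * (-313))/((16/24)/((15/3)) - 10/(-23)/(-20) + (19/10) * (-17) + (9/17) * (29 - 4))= -367149/22232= -16.51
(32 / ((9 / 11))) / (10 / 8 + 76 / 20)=7040 / 909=7.74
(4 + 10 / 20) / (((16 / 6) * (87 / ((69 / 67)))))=621 / 31088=0.02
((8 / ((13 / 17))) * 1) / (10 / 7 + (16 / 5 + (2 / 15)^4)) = 24097500 / 10662353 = 2.26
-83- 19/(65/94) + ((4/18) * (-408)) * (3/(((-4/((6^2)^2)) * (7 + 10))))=329779/65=5073.52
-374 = -374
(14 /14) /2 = 0.50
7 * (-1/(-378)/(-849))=-1/45846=-0.00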